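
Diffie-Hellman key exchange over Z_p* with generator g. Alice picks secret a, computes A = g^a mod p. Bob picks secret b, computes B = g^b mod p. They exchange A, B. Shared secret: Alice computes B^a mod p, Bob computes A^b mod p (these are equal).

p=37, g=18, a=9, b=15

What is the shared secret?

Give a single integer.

Answer: 6

Derivation:
A = 18^9 mod 37  (bits of 9 = 1001)
  bit 0 = 1: r = r^2 * 18 mod 37 = 1^2 * 18 = 1*18 = 18
  bit 1 = 0: r = r^2 mod 37 = 18^2 = 28
  bit 2 = 0: r = r^2 mod 37 = 28^2 = 7
  bit 3 = 1: r = r^2 * 18 mod 37 = 7^2 * 18 = 12*18 = 31
  -> A = 31
B = 18^15 mod 37  (bits of 15 = 1111)
  bit 0 = 1: r = r^2 * 18 mod 37 = 1^2 * 18 = 1*18 = 18
  bit 1 = 1: r = r^2 * 18 mod 37 = 18^2 * 18 = 28*18 = 23
  bit 2 = 1: r = r^2 * 18 mod 37 = 23^2 * 18 = 11*18 = 13
  bit 3 = 1: r = r^2 * 18 mod 37 = 13^2 * 18 = 21*18 = 8
  -> B = 8
s = B^a = 8^9 mod 37  (bits of 9 = 1001)
  bit 0 = 1: r = r^2 * 8 mod 37 = 1^2 * 8 = 1*8 = 8
  bit 1 = 0: r = r^2 mod 37 = 8^2 = 27
  bit 2 = 0: r = r^2 mod 37 = 27^2 = 26
  bit 3 = 1: r = r^2 * 8 mod 37 = 26^2 * 8 = 10*8 = 6
  -> s = B^a = 6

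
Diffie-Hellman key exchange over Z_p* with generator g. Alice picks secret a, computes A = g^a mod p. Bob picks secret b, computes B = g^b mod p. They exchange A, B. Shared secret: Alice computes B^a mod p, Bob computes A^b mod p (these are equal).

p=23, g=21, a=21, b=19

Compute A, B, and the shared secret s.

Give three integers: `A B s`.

A = 21^21 mod 23  (bits of 21 = 10101)
  bit 0 = 1: r = r^2 * 21 mod 23 = 1^2 * 21 = 1*21 = 21
  bit 1 = 0: r = r^2 mod 23 = 21^2 = 4
  bit 2 = 1: r = r^2 * 21 mod 23 = 4^2 * 21 = 16*21 = 14
  bit 3 = 0: r = r^2 mod 23 = 14^2 = 12
  bit 4 = 1: r = r^2 * 21 mod 23 = 12^2 * 21 = 6*21 = 11
  -> A = 11
B = 21^19 mod 23  (bits of 19 = 10011)
  bit 0 = 1: r = r^2 * 21 mod 23 = 1^2 * 21 = 1*21 = 21
  bit 1 = 0: r = r^2 mod 23 = 21^2 = 4
  bit 2 = 0: r = r^2 mod 23 = 4^2 = 16
  bit 3 = 1: r = r^2 * 21 mod 23 = 16^2 * 21 = 3*21 = 17
  bit 4 = 1: r = r^2 * 21 mod 23 = 17^2 * 21 = 13*21 = 20
  -> B = 20
s = B^a = 20^21 mod 23  (bits of 21 = 10101)
  bit 0 = 1: r = r^2 * 20 mod 23 = 1^2 * 20 = 1*20 = 20
  bit 1 = 0: r = r^2 mod 23 = 20^2 = 9
  bit 2 = 1: r = r^2 * 20 mod 23 = 9^2 * 20 = 12*20 = 10
  bit 3 = 0: r = r^2 mod 23 = 10^2 = 8
  bit 4 = 1: r = r^2 * 20 mod 23 = 8^2 * 20 = 18*20 = 15
  -> s = B^a = 15

Answer: 11 20 15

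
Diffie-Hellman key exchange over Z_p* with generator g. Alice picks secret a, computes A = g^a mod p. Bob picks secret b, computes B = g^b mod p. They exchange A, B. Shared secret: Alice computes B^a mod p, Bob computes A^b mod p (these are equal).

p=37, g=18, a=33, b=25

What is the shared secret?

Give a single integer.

Answer: 29

Derivation:
A = 18^33 mod 37  (bits of 33 = 100001)
  bit 0 = 1: r = r^2 * 18 mod 37 = 1^2 * 18 = 1*18 = 18
  bit 1 = 0: r = r^2 mod 37 = 18^2 = 28
  bit 2 = 0: r = r^2 mod 37 = 28^2 = 7
  bit 3 = 0: r = r^2 mod 37 = 7^2 = 12
  bit 4 = 0: r = r^2 mod 37 = 12^2 = 33
  bit 5 = 1: r = r^2 * 18 mod 37 = 33^2 * 18 = 16*18 = 29
  -> A = 29
B = 18^25 mod 37  (bits of 25 = 11001)
  bit 0 = 1: r = r^2 * 18 mod 37 = 1^2 * 18 = 1*18 = 18
  bit 1 = 1: r = r^2 * 18 mod 37 = 18^2 * 18 = 28*18 = 23
  bit 2 = 0: r = r^2 mod 37 = 23^2 = 11
  bit 3 = 0: r = r^2 mod 37 = 11^2 = 10
  bit 4 = 1: r = r^2 * 18 mod 37 = 10^2 * 18 = 26*18 = 24
  -> B = 24
s = B^a = 24^33 mod 37  (bits of 33 = 100001)
  bit 0 = 1: r = r^2 * 24 mod 37 = 1^2 * 24 = 1*24 = 24
  bit 1 = 0: r = r^2 mod 37 = 24^2 = 21
  bit 2 = 0: r = r^2 mod 37 = 21^2 = 34
  bit 3 = 0: r = r^2 mod 37 = 34^2 = 9
  bit 4 = 0: r = r^2 mod 37 = 9^2 = 7
  bit 5 = 1: r = r^2 * 24 mod 37 = 7^2 * 24 = 12*24 = 29
  -> s = B^a = 29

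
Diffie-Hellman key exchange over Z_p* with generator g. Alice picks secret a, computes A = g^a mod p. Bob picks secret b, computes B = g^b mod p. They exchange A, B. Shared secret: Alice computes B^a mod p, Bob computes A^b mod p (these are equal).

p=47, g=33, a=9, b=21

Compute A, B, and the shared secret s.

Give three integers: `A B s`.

A = 33^9 mod 47  (bits of 9 = 1001)
  bit 0 = 1: r = r^2 * 33 mod 47 = 1^2 * 33 = 1*33 = 33
  bit 1 = 0: r = r^2 mod 47 = 33^2 = 8
  bit 2 = 0: r = r^2 mod 47 = 8^2 = 17
  bit 3 = 1: r = r^2 * 33 mod 47 = 17^2 * 33 = 7*33 = 43
  -> A = 43
B = 33^21 mod 47  (bits of 21 = 10101)
  bit 0 = 1: r = r^2 * 33 mod 47 = 1^2 * 33 = 1*33 = 33
  bit 1 = 0: r = r^2 mod 47 = 33^2 = 8
  bit 2 = 1: r = r^2 * 33 mod 47 = 8^2 * 33 = 17*33 = 44
  bit 3 = 0: r = r^2 mod 47 = 44^2 = 9
  bit 4 = 1: r = r^2 * 33 mod 47 = 9^2 * 33 = 34*33 = 41
  -> B = 41
s = B^a = 41^9 mod 47  (bits of 9 = 1001)
  bit 0 = 1: r = r^2 * 41 mod 47 = 1^2 * 41 = 1*41 = 41
  bit 1 = 0: r = r^2 mod 47 = 41^2 = 36
  bit 2 = 0: r = r^2 mod 47 = 36^2 = 27
  bit 3 = 1: r = r^2 * 41 mod 47 = 27^2 * 41 = 24*41 = 44
  -> s = B^a = 44

Answer: 43 41 44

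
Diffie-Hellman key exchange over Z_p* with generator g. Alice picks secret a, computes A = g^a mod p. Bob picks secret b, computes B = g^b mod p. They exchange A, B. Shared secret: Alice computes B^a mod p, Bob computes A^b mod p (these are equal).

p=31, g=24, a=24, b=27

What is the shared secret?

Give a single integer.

A = 24^24 mod 31  (bits of 24 = 11000)
  bit 0 = 1: r = r^2 * 24 mod 31 = 1^2 * 24 = 1*24 = 24
  bit 1 = 1: r = r^2 * 24 mod 31 = 24^2 * 24 = 18*24 = 29
  bit 2 = 0: r = r^2 mod 31 = 29^2 = 4
  bit 3 = 0: r = r^2 mod 31 = 4^2 = 16
  bit 4 = 0: r = r^2 mod 31 = 16^2 = 8
  -> A = 8
B = 24^27 mod 31  (bits of 27 = 11011)
  bit 0 = 1: r = r^2 * 24 mod 31 = 1^2 * 24 = 1*24 = 24
  bit 1 = 1: r = r^2 * 24 mod 31 = 24^2 * 24 = 18*24 = 29
  bit 2 = 0: r = r^2 mod 31 = 29^2 = 4
  bit 3 = 1: r = r^2 * 24 mod 31 = 4^2 * 24 = 16*24 = 12
  bit 4 = 1: r = r^2 * 24 mod 31 = 12^2 * 24 = 20*24 = 15
  -> B = 15
s = B^a = 15^24 mod 31  (bits of 24 = 11000)
  bit 0 = 1: r = r^2 * 15 mod 31 = 1^2 * 15 = 1*15 = 15
  bit 1 = 1: r = r^2 * 15 mod 31 = 15^2 * 15 = 8*15 = 27
  bit 2 = 0: r = r^2 mod 31 = 27^2 = 16
  bit 3 = 0: r = r^2 mod 31 = 16^2 = 8
  bit 4 = 0: r = r^2 mod 31 = 8^2 = 2
  -> s = B^a = 2

Answer: 2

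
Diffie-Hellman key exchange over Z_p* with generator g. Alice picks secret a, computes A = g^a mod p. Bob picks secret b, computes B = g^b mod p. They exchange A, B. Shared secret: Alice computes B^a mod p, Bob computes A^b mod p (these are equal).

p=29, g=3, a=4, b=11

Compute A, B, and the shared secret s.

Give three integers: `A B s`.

A = 3^4 mod 29  (bits of 4 = 100)
  bit 0 = 1: r = r^2 * 3 mod 29 = 1^2 * 3 = 1*3 = 3
  bit 1 = 0: r = r^2 mod 29 = 3^2 = 9
  bit 2 = 0: r = r^2 mod 29 = 9^2 = 23
  -> A = 23
B = 3^11 mod 29  (bits of 11 = 1011)
  bit 0 = 1: r = r^2 * 3 mod 29 = 1^2 * 3 = 1*3 = 3
  bit 1 = 0: r = r^2 mod 29 = 3^2 = 9
  bit 2 = 1: r = r^2 * 3 mod 29 = 9^2 * 3 = 23*3 = 11
  bit 3 = 1: r = r^2 * 3 mod 29 = 11^2 * 3 = 5*3 = 15
  -> B = 15
s = B^a = 15^4 mod 29  (bits of 4 = 100)
  bit 0 = 1: r = r^2 * 15 mod 29 = 1^2 * 15 = 1*15 = 15
  bit 1 = 0: r = r^2 mod 29 = 15^2 = 22
  bit 2 = 0: r = r^2 mod 29 = 22^2 = 20
  -> s = B^a = 20

Answer: 23 15 20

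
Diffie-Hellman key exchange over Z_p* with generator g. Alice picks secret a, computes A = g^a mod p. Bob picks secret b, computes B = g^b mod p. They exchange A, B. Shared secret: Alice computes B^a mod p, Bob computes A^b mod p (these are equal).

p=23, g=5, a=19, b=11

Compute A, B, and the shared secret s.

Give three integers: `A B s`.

Answer: 7 22 22

Derivation:
A = 5^19 mod 23  (bits of 19 = 10011)
  bit 0 = 1: r = r^2 * 5 mod 23 = 1^2 * 5 = 1*5 = 5
  bit 1 = 0: r = r^2 mod 23 = 5^2 = 2
  bit 2 = 0: r = r^2 mod 23 = 2^2 = 4
  bit 3 = 1: r = r^2 * 5 mod 23 = 4^2 * 5 = 16*5 = 11
  bit 4 = 1: r = r^2 * 5 mod 23 = 11^2 * 5 = 6*5 = 7
  -> A = 7
B = 5^11 mod 23  (bits of 11 = 1011)
  bit 0 = 1: r = r^2 * 5 mod 23 = 1^2 * 5 = 1*5 = 5
  bit 1 = 0: r = r^2 mod 23 = 5^2 = 2
  bit 2 = 1: r = r^2 * 5 mod 23 = 2^2 * 5 = 4*5 = 20
  bit 3 = 1: r = r^2 * 5 mod 23 = 20^2 * 5 = 9*5 = 22
  -> B = 22
s = B^a = 22^19 mod 23  (bits of 19 = 10011)
  bit 0 = 1: r = r^2 * 22 mod 23 = 1^2 * 22 = 1*22 = 22
  bit 1 = 0: r = r^2 mod 23 = 22^2 = 1
  bit 2 = 0: r = r^2 mod 23 = 1^2 = 1
  bit 3 = 1: r = r^2 * 22 mod 23 = 1^2 * 22 = 1*22 = 22
  bit 4 = 1: r = r^2 * 22 mod 23 = 22^2 * 22 = 1*22 = 22
  -> s = B^a = 22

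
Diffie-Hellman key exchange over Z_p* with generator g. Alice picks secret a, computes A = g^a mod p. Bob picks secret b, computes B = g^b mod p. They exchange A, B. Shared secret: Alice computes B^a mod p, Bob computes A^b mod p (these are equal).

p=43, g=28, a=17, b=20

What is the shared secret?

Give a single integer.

A = 28^17 mod 43  (bits of 17 = 10001)
  bit 0 = 1: r = r^2 * 28 mod 43 = 1^2 * 28 = 1*28 = 28
  bit 1 = 0: r = r^2 mod 43 = 28^2 = 10
  bit 2 = 0: r = r^2 mod 43 = 10^2 = 14
  bit 3 = 0: r = r^2 mod 43 = 14^2 = 24
  bit 4 = 1: r = r^2 * 28 mod 43 = 24^2 * 28 = 17*28 = 3
  -> A = 3
B = 28^20 mod 43  (bits of 20 = 10100)
  bit 0 = 1: r = r^2 * 28 mod 43 = 1^2 * 28 = 1*28 = 28
  bit 1 = 0: r = r^2 mod 43 = 28^2 = 10
  bit 2 = 1: r = r^2 * 28 mod 43 = 10^2 * 28 = 14*28 = 5
  bit 3 = 0: r = r^2 mod 43 = 5^2 = 25
  bit 4 = 0: r = r^2 mod 43 = 25^2 = 23
  -> B = 23
s = B^a = 23^17 mod 43  (bits of 17 = 10001)
  bit 0 = 1: r = r^2 * 23 mod 43 = 1^2 * 23 = 1*23 = 23
  bit 1 = 0: r = r^2 mod 43 = 23^2 = 13
  bit 2 = 0: r = r^2 mod 43 = 13^2 = 40
  bit 3 = 0: r = r^2 mod 43 = 40^2 = 9
  bit 4 = 1: r = r^2 * 23 mod 43 = 9^2 * 23 = 38*23 = 14
  -> s = B^a = 14

Answer: 14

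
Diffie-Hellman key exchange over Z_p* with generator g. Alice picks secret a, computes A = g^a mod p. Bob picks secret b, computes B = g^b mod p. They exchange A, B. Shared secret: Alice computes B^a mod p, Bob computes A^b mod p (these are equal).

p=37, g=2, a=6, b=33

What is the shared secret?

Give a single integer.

A = 2^6 mod 37  (bits of 6 = 110)
  bit 0 = 1: r = r^2 * 2 mod 37 = 1^2 * 2 = 1*2 = 2
  bit 1 = 1: r = r^2 * 2 mod 37 = 2^2 * 2 = 4*2 = 8
  bit 2 = 0: r = r^2 mod 37 = 8^2 = 27
  -> A = 27
B = 2^33 mod 37  (bits of 33 = 100001)
  bit 0 = 1: r = r^2 * 2 mod 37 = 1^2 * 2 = 1*2 = 2
  bit 1 = 0: r = r^2 mod 37 = 2^2 = 4
  bit 2 = 0: r = r^2 mod 37 = 4^2 = 16
  bit 3 = 0: r = r^2 mod 37 = 16^2 = 34
  bit 4 = 0: r = r^2 mod 37 = 34^2 = 9
  bit 5 = 1: r = r^2 * 2 mod 37 = 9^2 * 2 = 7*2 = 14
  -> B = 14
s = B^a = 14^6 mod 37  (bits of 6 = 110)
  bit 0 = 1: r = r^2 * 14 mod 37 = 1^2 * 14 = 1*14 = 14
  bit 1 = 1: r = r^2 * 14 mod 37 = 14^2 * 14 = 11*14 = 6
  bit 2 = 0: r = r^2 mod 37 = 6^2 = 36
  -> s = B^a = 36

Answer: 36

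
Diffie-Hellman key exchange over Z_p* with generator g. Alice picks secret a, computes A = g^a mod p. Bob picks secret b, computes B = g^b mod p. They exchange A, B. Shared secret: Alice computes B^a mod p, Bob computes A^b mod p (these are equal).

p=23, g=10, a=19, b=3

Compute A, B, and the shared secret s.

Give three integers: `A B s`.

Answer: 21 11 15

Derivation:
A = 10^19 mod 23  (bits of 19 = 10011)
  bit 0 = 1: r = r^2 * 10 mod 23 = 1^2 * 10 = 1*10 = 10
  bit 1 = 0: r = r^2 mod 23 = 10^2 = 8
  bit 2 = 0: r = r^2 mod 23 = 8^2 = 18
  bit 3 = 1: r = r^2 * 10 mod 23 = 18^2 * 10 = 2*10 = 20
  bit 4 = 1: r = r^2 * 10 mod 23 = 20^2 * 10 = 9*10 = 21
  -> A = 21
B = 10^3 mod 23  (bits of 3 = 11)
  bit 0 = 1: r = r^2 * 10 mod 23 = 1^2 * 10 = 1*10 = 10
  bit 1 = 1: r = r^2 * 10 mod 23 = 10^2 * 10 = 8*10 = 11
  -> B = 11
s = B^a = 11^19 mod 23  (bits of 19 = 10011)
  bit 0 = 1: r = r^2 * 11 mod 23 = 1^2 * 11 = 1*11 = 11
  bit 1 = 0: r = r^2 mod 23 = 11^2 = 6
  bit 2 = 0: r = r^2 mod 23 = 6^2 = 13
  bit 3 = 1: r = r^2 * 11 mod 23 = 13^2 * 11 = 8*11 = 19
  bit 4 = 1: r = r^2 * 11 mod 23 = 19^2 * 11 = 16*11 = 15
  -> s = B^a = 15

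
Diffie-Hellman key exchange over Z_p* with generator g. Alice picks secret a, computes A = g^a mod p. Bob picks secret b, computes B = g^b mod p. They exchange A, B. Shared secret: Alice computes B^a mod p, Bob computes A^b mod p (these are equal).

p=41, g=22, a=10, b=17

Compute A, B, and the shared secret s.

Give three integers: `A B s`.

A = 22^10 mod 41  (bits of 10 = 1010)
  bit 0 = 1: r = r^2 * 22 mod 41 = 1^2 * 22 = 1*22 = 22
  bit 1 = 0: r = r^2 mod 41 = 22^2 = 33
  bit 2 = 1: r = r^2 * 22 mod 41 = 33^2 * 22 = 23*22 = 14
  bit 3 = 0: r = r^2 mod 41 = 14^2 = 32
  -> A = 32
B = 22^17 mod 41  (bits of 17 = 10001)
  bit 0 = 1: r = r^2 * 22 mod 41 = 1^2 * 22 = 1*22 = 22
  bit 1 = 0: r = r^2 mod 41 = 22^2 = 33
  bit 2 = 0: r = r^2 mod 41 = 33^2 = 23
  bit 3 = 0: r = r^2 mod 41 = 23^2 = 37
  bit 4 = 1: r = r^2 * 22 mod 41 = 37^2 * 22 = 16*22 = 24
  -> B = 24
s = B^a = 24^10 mod 41  (bits of 10 = 1010)
  bit 0 = 1: r = r^2 * 24 mod 41 = 1^2 * 24 = 1*24 = 24
  bit 1 = 0: r = r^2 mod 41 = 24^2 = 2
  bit 2 = 1: r = r^2 * 24 mod 41 = 2^2 * 24 = 4*24 = 14
  bit 3 = 0: r = r^2 mod 41 = 14^2 = 32
  -> s = B^a = 32

Answer: 32 24 32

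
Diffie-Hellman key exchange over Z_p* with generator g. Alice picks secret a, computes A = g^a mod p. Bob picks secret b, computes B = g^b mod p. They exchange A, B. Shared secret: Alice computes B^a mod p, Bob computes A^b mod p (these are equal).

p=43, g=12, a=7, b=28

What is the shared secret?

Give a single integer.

Answer: 6

Derivation:
A = 12^7 mod 43  (bits of 7 = 111)
  bit 0 = 1: r = r^2 * 12 mod 43 = 1^2 * 12 = 1*12 = 12
  bit 1 = 1: r = r^2 * 12 mod 43 = 12^2 * 12 = 15*12 = 8
  bit 2 = 1: r = r^2 * 12 mod 43 = 8^2 * 12 = 21*12 = 37
  -> A = 37
B = 12^28 mod 43  (bits of 28 = 11100)
  bit 0 = 1: r = r^2 * 12 mod 43 = 1^2 * 12 = 1*12 = 12
  bit 1 = 1: r = r^2 * 12 mod 43 = 12^2 * 12 = 15*12 = 8
  bit 2 = 1: r = r^2 * 12 mod 43 = 8^2 * 12 = 21*12 = 37
  bit 3 = 0: r = r^2 mod 43 = 37^2 = 36
  bit 4 = 0: r = r^2 mod 43 = 36^2 = 6
  -> B = 6
s = B^a = 6^7 mod 43  (bits of 7 = 111)
  bit 0 = 1: r = r^2 * 6 mod 43 = 1^2 * 6 = 1*6 = 6
  bit 1 = 1: r = r^2 * 6 mod 43 = 6^2 * 6 = 36*6 = 1
  bit 2 = 1: r = r^2 * 6 mod 43 = 1^2 * 6 = 1*6 = 6
  -> s = B^a = 6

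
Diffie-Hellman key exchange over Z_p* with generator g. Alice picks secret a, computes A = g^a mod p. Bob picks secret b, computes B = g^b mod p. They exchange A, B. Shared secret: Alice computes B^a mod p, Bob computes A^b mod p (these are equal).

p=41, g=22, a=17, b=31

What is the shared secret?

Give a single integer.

A = 22^17 mod 41  (bits of 17 = 10001)
  bit 0 = 1: r = r^2 * 22 mod 41 = 1^2 * 22 = 1*22 = 22
  bit 1 = 0: r = r^2 mod 41 = 22^2 = 33
  bit 2 = 0: r = r^2 mod 41 = 33^2 = 23
  bit 3 = 0: r = r^2 mod 41 = 23^2 = 37
  bit 4 = 1: r = r^2 * 22 mod 41 = 37^2 * 22 = 16*22 = 24
  -> A = 24
B = 22^31 mod 41  (bits of 31 = 11111)
  bit 0 = 1: r = r^2 * 22 mod 41 = 1^2 * 22 = 1*22 = 22
  bit 1 = 1: r = r^2 * 22 mod 41 = 22^2 * 22 = 33*22 = 29
  bit 2 = 1: r = r^2 * 22 mod 41 = 29^2 * 22 = 21*22 = 11
  bit 3 = 1: r = r^2 * 22 mod 41 = 11^2 * 22 = 39*22 = 38
  bit 4 = 1: r = r^2 * 22 mod 41 = 38^2 * 22 = 9*22 = 34
  -> B = 34
s = B^a = 34^17 mod 41  (bits of 17 = 10001)
  bit 0 = 1: r = r^2 * 34 mod 41 = 1^2 * 34 = 1*34 = 34
  bit 1 = 0: r = r^2 mod 41 = 34^2 = 8
  bit 2 = 0: r = r^2 mod 41 = 8^2 = 23
  bit 3 = 0: r = r^2 mod 41 = 23^2 = 37
  bit 4 = 1: r = r^2 * 34 mod 41 = 37^2 * 34 = 16*34 = 11
  -> s = B^a = 11

Answer: 11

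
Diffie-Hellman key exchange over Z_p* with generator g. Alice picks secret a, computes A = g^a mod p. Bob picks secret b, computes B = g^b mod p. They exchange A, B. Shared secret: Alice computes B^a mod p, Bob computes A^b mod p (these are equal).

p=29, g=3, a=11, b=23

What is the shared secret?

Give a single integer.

Answer: 3

Derivation:
A = 3^11 mod 29  (bits of 11 = 1011)
  bit 0 = 1: r = r^2 * 3 mod 29 = 1^2 * 3 = 1*3 = 3
  bit 1 = 0: r = r^2 mod 29 = 3^2 = 9
  bit 2 = 1: r = r^2 * 3 mod 29 = 9^2 * 3 = 23*3 = 11
  bit 3 = 1: r = r^2 * 3 mod 29 = 11^2 * 3 = 5*3 = 15
  -> A = 15
B = 3^23 mod 29  (bits of 23 = 10111)
  bit 0 = 1: r = r^2 * 3 mod 29 = 1^2 * 3 = 1*3 = 3
  bit 1 = 0: r = r^2 mod 29 = 3^2 = 9
  bit 2 = 1: r = r^2 * 3 mod 29 = 9^2 * 3 = 23*3 = 11
  bit 3 = 1: r = r^2 * 3 mod 29 = 11^2 * 3 = 5*3 = 15
  bit 4 = 1: r = r^2 * 3 mod 29 = 15^2 * 3 = 22*3 = 8
  -> B = 8
s = B^a = 8^11 mod 29  (bits of 11 = 1011)
  bit 0 = 1: r = r^2 * 8 mod 29 = 1^2 * 8 = 1*8 = 8
  bit 1 = 0: r = r^2 mod 29 = 8^2 = 6
  bit 2 = 1: r = r^2 * 8 mod 29 = 6^2 * 8 = 7*8 = 27
  bit 3 = 1: r = r^2 * 8 mod 29 = 27^2 * 8 = 4*8 = 3
  -> s = B^a = 3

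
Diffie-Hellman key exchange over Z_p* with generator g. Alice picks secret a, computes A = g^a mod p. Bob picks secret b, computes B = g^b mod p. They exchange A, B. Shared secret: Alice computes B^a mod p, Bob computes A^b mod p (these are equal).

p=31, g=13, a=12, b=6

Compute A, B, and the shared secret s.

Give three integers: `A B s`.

A = 13^12 mod 31  (bits of 12 = 1100)
  bit 0 = 1: r = r^2 * 13 mod 31 = 1^2 * 13 = 1*13 = 13
  bit 1 = 1: r = r^2 * 13 mod 31 = 13^2 * 13 = 14*13 = 27
  bit 2 = 0: r = r^2 mod 31 = 27^2 = 16
  bit 3 = 0: r = r^2 mod 31 = 16^2 = 8
  -> A = 8
B = 13^6 mod 31  (bits of 6 = 110)
  bit 0 = 1: r = r^2 * 13 mod 31 = 1^2 * 13 = 1*13 = 13
  bit 1 = 1: r = r^2 * 13 mod 31 = 13^2 * 13 = 14*13 = 27
  bit 2 = 0: r = r^2 mod 31 = 27^2 = 16
  -> B = 16
s = B^a = 16^12 mod 31  (bits of 12 = 1100)
  bit 0 = 1: r = r^2 * 16 mod 31 = 1^2 * 16 = 1*16 = 16
  bit 1 = 1: r = r^2 * 16 mod 31 = 16^2 * 16 = 8*16 = 4
  bit 2 = 0: r = r^2 mod 31 = 4^2 = 16
  bit 3 = 0: r = r^2 mod 31 = 16^2 = 8
  -> s = B^a = 8

Answer: 8 16 8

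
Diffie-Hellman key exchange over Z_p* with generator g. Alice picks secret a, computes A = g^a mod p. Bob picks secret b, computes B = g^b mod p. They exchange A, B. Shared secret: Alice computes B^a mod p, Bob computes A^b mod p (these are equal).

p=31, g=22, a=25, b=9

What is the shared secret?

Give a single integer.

Answer: 30

Derivation:
A = 22^25 mod 31  (bits of 25 = 11001)
  bit 0 = 1: r = r^2 * 22 mod 31 = 1^2 * 22 = 1*22 = 22
  bit 1 = 1: r = r^2 * 22 mod 31 = 22^2 * 22 = 19*22 = 15
  bit 2 = 0: r = r^2 mod 31 = 15^2 = 8
  bit 3 = 0: r = r^2 mod 31 = 8^2 = 2
  bit 4 = 1: r = r^2 * 22 mod 31 = 2^2 * 22 = 4*22 = 26
  -> A = 26
B = 22^9 mod 31  (bits of 9 = 1001)
  bit 0 = 1: r = r^2 * 22 mod 31 = 1^2 * 22 = 1*22 = 22
  bit 1 = 0: r = r^2 mod 31 = 22^2 = 19
  bit 2 = 0: r = r^2 mod 31 = 19^2 = 20
  bit 3 = 1: r = r^2 * 22 mod 31 = 20^2 * 22 = 28*22 = 27
  -> B = 27
s = B^a = 27^25 mod 31  (bits of 25 = 11001)
  bit 0 = 1: r = r^2 * 27 mod 31 = 1^2 * 27 = 1*27 = 27
  bit 1 = 1: r = r^2 * 27 mod 31 = 27^2 * 27 = 16*27 = 29
  bit 2 = 0: r = r^2 mod 31 = 29^2 = 4
  bit 3 = 0: r = r^2 mod 31 = 4^2 = 16
  bit 4 = 1: r = r^2 * 27 mod 31 = 16^2 * 27 = 8*27 = 30
  -> s = B^a = 30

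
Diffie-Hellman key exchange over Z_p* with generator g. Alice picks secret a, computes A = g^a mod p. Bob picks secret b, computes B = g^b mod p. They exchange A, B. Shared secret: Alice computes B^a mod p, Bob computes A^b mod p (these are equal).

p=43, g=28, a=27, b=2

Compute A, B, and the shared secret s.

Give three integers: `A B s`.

A = 28^27 mod 43  (bits of 27 = 11011)
  bit 0 = 1: r = r^2 * 28 mod 43 = 1^2 * 28 = 1*28 = 28
  bit 1 = 1: r = r^2 * 28 mod 43 = 28^2 * 28 = 10*28 = 22
  bit 2 = 0: r = r^2 mod 43 = 22^2 = 11
  bit 3 = 1: r = r^2 * 28 mod 43 = 11^2 * 28 = 35*28 = 34
  bit 4 = 1: r = r^2 * 28 mod 43 = 34^2 * 28 = 38*28 = 32
  -> A = 32
B = 28^2 mod 43  (bits of 2 = 10)
  bit 0 = 1: r = r^2 * 28 mod 43 = 1^2 * 28 = 1*28 = 28
  bit 1 = 0: r = r^2 mod 43 = 28^2 = 10
  -> B = 10
s = B^a = 10^27 mod 43  (bits of 27 = 11011)
  bit 0 = 1: r = r^2 * 10 mod 43 = 1^2 * 10 = 1*10 = 10
  bit 1 = 1: r = r^2 * 10 mod 43 = 10^2 * 10 = 14*10 = 11
  bit 2 = 0: r = r^2 mod 43 = 11^2 = 35
  bit 3 = 1: r = r^2 * 10 mod 43 = 35^2 * 10 = 21*10 = 38
  bit 4 = 1: r = r^2 * 10 mod 43 = 38^2 * 10 = 25*10 = 35
  -> s = B^a = 35

Answer: 32 10 35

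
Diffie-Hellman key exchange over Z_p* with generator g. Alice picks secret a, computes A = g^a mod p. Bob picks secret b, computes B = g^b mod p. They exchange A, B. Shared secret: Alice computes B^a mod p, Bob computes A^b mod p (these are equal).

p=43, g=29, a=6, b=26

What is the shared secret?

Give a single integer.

A = 29^6 mod 43  (bits of 6 = 110)
  bit 0 = 1: r = r^2 * 29 mod 43 = 1^2 * 29 = 1*29 = 29
  bit 1 = 1: r = r^2 * 29 mod 43 = 29^2 * 29 = 24*29 = 8
  bit 2 = 0: r = r^2 mod 43 = 8^2 = 21
  -> A = 21
B = 29^26 mod 43  (bits of 26 = 11010)
  bit 0 = 1: r = r^2 * 29 mod 43 = 1^2 * 29 = 1*29 = 29
  bit 1 = 1: r = r^2 * 29 mod 43 = 29^2 * 29 = 24*29 = 8
  bit 2 = 0: r = r^2 mod 43 = 8^2 = 21
  bit 3 = 1: r = r^2 * 29 mod 43 = 21^2 * 29 = 11*29 = 18
  bit 4 = 0: r = r^2 mod 43 = 18^2 = 23
  -> B = 23
s = B^a = 23^6 mod 43  (bits of 6 = 110)
  bit 0 = 1: r = r^2 * 23 mod 43 = 1^2 * 23 = 1*23 = 23
  bit 1 = 1: r = r^2 * 23 mod 43 = 23^2 * 23 = 13*23 = 41
  bit 2 = 0: r = r^2 mod 43 = 41^2 = 4
  -> s = B^a = 4

Answer: 4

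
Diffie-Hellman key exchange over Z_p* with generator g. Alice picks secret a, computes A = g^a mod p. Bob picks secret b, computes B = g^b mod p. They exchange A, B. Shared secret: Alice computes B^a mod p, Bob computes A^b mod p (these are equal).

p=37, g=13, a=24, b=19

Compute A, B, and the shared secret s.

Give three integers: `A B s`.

Answer: 26 24 26

Derivation:
A = 13^24 mod 37  (bits of 24 = 11000)
  bit 0 = 1: r = r^2 * 13 mod 37 = 1^2 * 13 = 1*13 = 13
  bit 1 = 1: r = r^2 * 13 mod 37 = 13^2 * 13 = 21*13 = 14
  bit 2 = 0: r = r^2 mod 37 = 14^2 = 11
  bit 3 = 0: r = r^2 mod 37 = 11^2 = 10
  bit 4 = 0: r = r^2 mod 37 = 10^2 = 26
  -> A = 26
B = 13^19 mod 37  (bits of 19 = 10011)
  bit 0 = 1: r = r^2 * 13 mod 37 = 1^2 * 13 = 1*13 = 13
  bit 1 = 0: r = r^2 mod 37 = 13^2 = 21
  bit 2 = 0: r = r^2 mod 37 = 21^2 = 34
  bit 3 = 1: r = r^2 * 13 mod 37 = 34^2 * 13 = 9*13 = 6
  bit 4 = 1: r = r^2 * 13 mod 37 = 6^2 * 13 = 36*13 = 24
  -> B = 24
s = B^a = 24^24 mod 37  (bits of 24 = 11000)
  bit 0 = 1: r = r^2 * 24 mod 37 = 1^2 * 24 = 1*24 = 24
  bit 1 = 1: r = r^2 * 24 mod 37 = 24^2 * 24 = 21*24 = 23
  bit 2 = 0: r = r^2 mod 37 = 23^2 = 11
  bit 3 = 0: r = r^2 mod 37 = 11^2 = 10
  bit 4 = 0: r = r^2 mod 37 = 10^2 = 26
  -> s = B^a = 26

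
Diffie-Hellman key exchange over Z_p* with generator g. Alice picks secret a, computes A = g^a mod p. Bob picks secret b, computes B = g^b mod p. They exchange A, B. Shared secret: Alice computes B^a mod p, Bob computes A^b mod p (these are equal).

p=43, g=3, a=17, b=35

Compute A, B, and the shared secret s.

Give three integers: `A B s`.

A = 3^17 mod 43  (bits of 17 = 10001)
  bit 0 = 1: r = r^2 * 3 mod 43 = 1^2 * 3 = 1*3 = 3
  bit 1 = 0: r = r^2 mod 43 = 3^2 = 9
  bit 2 = 0: r = r^2 mod 43 = 9^2 = 38
  bit 3 = 0: r = r^2 mod 43 = 38^2 = 25
  bit 4 = 1: r = r^2 * 3 mod 43 = 25^2 * 3 = 23*3 = 26
  -> A = 26
B = 3^35 mod 43  (bits of 35 = 100011)
  bit 0 = 1: r = r^2 * 3 mod 43 = 1^2 * 3 = 1*3 = 3
  bit 1 = 0: r = r^2 mod 43 = 3^2 = 9
  bit 2 = 0: r = r^2 mod 43 = 9^2 = 38
  bit 3 = 0: r = r^2 mod 43 = 38^2 = 25
  bit 4 = 1: r = r^2 * 3 mod 43 = 25^2 * 3 = 23*3 = 26
  bit 5 = 1: r = r^2 * 3 mod 43 = 26^2 * 3 = 31*3 = 7
  -> B = 7
s = B^a = 7^17 mod 43  (bits of 17 = 10001)
  bit 0 = 1: r = r^2 * 7 mod 43 = 1^2 * 7 = 1*7 = 7
  bit 1 = 0: r = r^2 mod 43 = 7^2 = 6
  bit 2 = 0: r = r^2 mod 43 = 6^2 = 36
  bit 3 = 0: r = r^2 mod 43 = 36^2 = 6
  bit 4 = 1: r = r^2 * 7 mod 43 = 6^2 * 7 = 36*7 = 37
  -> s = B^a = 37

Answer: 26 7 37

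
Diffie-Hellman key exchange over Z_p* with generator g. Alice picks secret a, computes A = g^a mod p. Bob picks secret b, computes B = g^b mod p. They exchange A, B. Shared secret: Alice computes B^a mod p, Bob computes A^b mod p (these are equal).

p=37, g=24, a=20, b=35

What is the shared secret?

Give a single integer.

A = 24^20 mod 37  (bits of 20 = 10100)
  bit 0 = 1: r = r^2 * 24 mod 37 = 1^2 * 24 = 1*24 = 24
  bit 1 = 0: r = r^2 mod 37 = 24^2 = 21
  bit 2 = 1: r = r^2 * 24 mod 37 = 21^2 * 24 = 34*24 = 2
  bit 3 = 0: r = r^2 mod 37 = 2^2 = 4
  bit 4 = 0: r = r^2 mod 37 = 4^2 = 16
  -> A = 16
B = 24^35 mod 37  (bits of 35 = 100011)
  bit 0 = 1: r = r^2 * 24 mod 37 = 1^2 * 24 = 1*24 = 24
  bit 1 = 0: r = r^2 mod 37 = 24^2 = 21
  bit 2 = 0: r = r^2 mod 37 = 21^2 = 34
  bit 3 = 0: r = r^2 mod 37 = 34^2 = 9
  bit 4 = 1: r = r^2 * 24 mod 37 = 9^2 * 24 = 7*24 = 20
  bit 5 = 1: r = r^2 * 24 mod 37 = 20^2 * 24 = 30*24 = 17
  -> B = 17
s = B^a = 17^20 mod 37  (bits of 20 = 10100)
  bit 0 = 1: r = r^2 * 17 mod 37 = 1^2 * 17 = 1*17 = 17
  bit 1 = 0: r = r^2 mod 37 = 17^2 = 30
  bit 2 = 1: r = r^2 * 17 mod 37 = 30^2 * 17 = 12*17 = 19
  bit 3 = 0: r = r^2 mod 37 = 19^2 = 28
  bit 4 = 0: r = r^2 mod 37 = 28^2 = 7
  -> s = B^a = 7

Answer: 7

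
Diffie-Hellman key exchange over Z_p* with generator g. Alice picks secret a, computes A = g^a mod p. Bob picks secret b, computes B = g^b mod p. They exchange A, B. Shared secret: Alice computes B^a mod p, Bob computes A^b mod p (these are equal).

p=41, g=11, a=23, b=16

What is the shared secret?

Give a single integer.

Answer: 16

Derivation:
A = 11^23 mod 41  (bits of 23 = 10111)
  bit 0 = 1: r = r^2 * 11 mod 41 = 1^2 * 11 = 1*11 = 11
  bit 1 = 0: r = r^2 mod 41 = 11^2 = 39
  bit 2 = 1: r = r^2 * 11 mod 41 = 39^2 * 11 = 4*11 = 3
  bit 3 = 1: r = r^2 * 11 mod 41 = 3^2 * 11 = 9*11 = 17
  bit 4 = 1: r = r^2 * 11 mod 41 = 17^2 * 11 = 2*11 = 22
  -> A = 22
B = 11^16 mod 41  (bits of 16 = 10000)
  bit 0 = 1: r = r^2 * 11 mod 41 = 1^2 * 11 = 1*11 = 11
  bit 1 = 0: r = r^2 mod 41 = 11^2 = 39
  bit 2 = 0: r = r^2 mod 41 = 39^2 = 4
  bit 3 = 0: r = r^2 mod 41 = 4^2 = 16
  bit 4 = 0: r = r^2 mod 41 = 16^2 = 10
  -> B = 10
s = B^a = 10^23 mod 41  (bits of 23 = 10111)
  bit 0 = 1: r = r^2 * 10 mod 41 = 1^2 * 10 = 1*10 = 10
  bit 1 = 0: r = r^2 mod 41 = 10^2 = 18
  bit 2 = 1: r = r^2 * 10 mod 41 = 18^2 * 10 = 37*10 = 1
  bit 3 = 1: r = r^2 * 10 mod 41 = 1^2 * 10 = 1*10 = 10
  bit 4 = 1: r = r^2 * 10 mod 41 = 10^2 * 10 = 18*10 = 16
  -> s = B^a = 16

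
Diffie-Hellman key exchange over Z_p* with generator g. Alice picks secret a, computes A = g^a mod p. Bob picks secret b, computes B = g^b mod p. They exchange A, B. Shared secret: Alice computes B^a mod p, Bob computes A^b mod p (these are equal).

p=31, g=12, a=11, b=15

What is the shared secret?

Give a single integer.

A = 12^11 mod 31  (bits of 11 = 1011)
  bit 0 = 1: r = r^2 * 12 mod 31 = 1^2 * 12 = 1*12 = 12
  bit 1 = 0: r = r^2 mod 31 = 12^2 = 20
  bit 2 = 1: r = r^2 * 12 mod 31 = 20^2 * 12 = 28*12 = 26
  bit 3 = 1: r = r^2 * 12 mod 31 = 26^2 * 12 = 25*12 = 21
  -> A = 21
B = 12^15 mod 31  (bits of 15 = 1111)
  bit 0 = 1: r = r^2 * 12 mod 31 = 1^2 * 12 = 1*12 = 12
  bit 1 = 1: r = r^2 * 12 mod 31 = 12^2 * 12 = 20*12 = 23
  bit 2 = 1: r = r^2 * 12 mod 31 = 23^2 * 12 = 2*12 = 24
  bit 3 = 1: r = r^2 * 12 mod 31 = 24^2 * 12 = 18*12 = 30
  -> B = 30
s = B^a = 30^11 mod 31  (bits of 11 = 1011)
  bit 0 = 1: r = r^2 * 30 mod 31 = 1^2 * 30 = 1*30 = 30
  bit 1 = 0: r = r^2 mod 31 = 30^2 = 1
  bit 2 = 1: r = r^2 * 30 mod 31 = 1^2 * 30 = 1*30 = 30
  bit 3 = 1: r = r^2 * 30 mod 31 = 30^2 * 30 = 1*30 = 30
  -> s = B^a = 30

Answer: 30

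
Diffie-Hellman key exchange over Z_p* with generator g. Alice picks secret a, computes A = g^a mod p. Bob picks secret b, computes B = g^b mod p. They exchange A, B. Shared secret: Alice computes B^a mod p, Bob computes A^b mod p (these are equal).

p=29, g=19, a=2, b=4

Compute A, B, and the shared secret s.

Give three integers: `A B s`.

A = 19^2 mod 29  (bits of 2 = 10)
  bit 0 = 1: r = r^2 * 19 mod 29 = 1^2 * 19 = 1*19 = 19
  bit 1 = 0: r = r^2 mod 29 = 19^2 = 13
  -> A = 13
B = 19^4 mod 29  (bits of 4 = 100)
  bit 0 = 1: r = r^2 * 19 mod 29 = 1^2 * 19 = 1*19 = 19
  bit 1 = 0: r = r^2 mod 29 = 19^2 = 13
  bit 2 = 0: r = r^2 mod 29 = 13^2 = 24
  -> B = 24
s = B^a = 24^2 mod 29  (bits of 2 = 10)
  bit 0 = 1: r = r^2 * 24 mod 29 = 1^2 * 24 = 1*24 = 24
  bit 1 = 0: r = r^2 mod 29 = 24^2 = 25
  -> s = B^a = 25

Answer: 13 24 25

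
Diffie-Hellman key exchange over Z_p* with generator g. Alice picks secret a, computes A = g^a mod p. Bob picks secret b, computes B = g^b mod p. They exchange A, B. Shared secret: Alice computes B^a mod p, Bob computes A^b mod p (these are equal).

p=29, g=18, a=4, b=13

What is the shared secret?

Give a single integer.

Answer: 7

Derivation:
A = 18^4 mod 29  (bits of 4 = 100)
  bit 0 = 1: r = r^2 * 18 mod 29 = 1^2 * 18 = 1*18 = 18
  bit 1 = 0: r = r^2 mod 29 = 18^2 = 5
  bit 2 = 0: r = r^2 mod 29 = 5^2 = 25
  -> A = 25
B = 18^13 mod 29  (bits of 13 = 1101)
  bit 0 = 1: r = r^2 * 18 mod 29 = 1^2 * 18 = 1*18 = 18
  bit 1 = 1: r = r^2 * 18 mod 29 = 18^2 * 18 = 5*18 = 3
  bit 2 = 0: r = r^2 mod 29 = 3^2 = 9
  bit 3 = 1: r = r^2 * 18 mod 29 = 9^2 * 18 = 23*18 = 8
  -> B = 8
s = B^a = 8^4 mod 29  (bits of 4 = 100)
  bit 0 = 1: r = r^2 * 8 mod 29 = 1^2 * 8 = 1*8 = 8
  bit 1 = 0: r = r^2 mod 29 = 8^2 = 6
  bit 2 = 0: r = r^2 mod 29 = 6^2 = 7
  -> s = B^a = 7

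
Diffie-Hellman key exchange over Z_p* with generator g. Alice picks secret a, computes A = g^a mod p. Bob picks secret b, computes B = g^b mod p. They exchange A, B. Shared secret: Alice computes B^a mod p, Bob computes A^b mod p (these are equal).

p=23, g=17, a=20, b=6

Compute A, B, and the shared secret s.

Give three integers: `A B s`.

A = 17^20 mod 23  (bits of 20 = 10100)
  bit 0 = 1: r = r^2 * 17 mod 23 = 1^2 * 17 = 1*17 = 17
  bit 1 = 0: r = r^2 mod 23 = 17^2 = 13
  bit 2 = 1: r = r^2 * 17 mod 23 = 13^2 * 17 = 8*17 = 21
  bit 3 = 0: r = r^2 mod 23 = 21^2 = 4
  bit 4 = 0: r = r^2 mod 23 = 4^2 = 16
  -> A = 16
B = 17^6 mod 23  (bits of 6 = 110)
  bit 0 = 1: r = r^2 * 17 mod 23 = 1^2 * 17 = 1*17 = 17
  bit 1 = 1: r = r^2 * 17 mod 23 = 17^2 * 17 = 13*17 = 14
  bit 2 = 0: r = r^2 mod 23 = 14^2 = 12
  -> B = 12
s = B^a = 12^20 mod 23  (bits of 20 = 10100)
  bit 0 = 1: r = r^2 * 12 mod 23 = 1^2 * 12 = 1*12 = 12
  bit 1 = 0: r = r^2 mod 23 = 12^2 = 6
  bit 2 = 1: r = r^2 * 12 mod 23 = 6^2 * 12 = 13*12 = 18
  bit 3 = 0: r = r^2 mod 23 = 18^2 = 2
  bit 4 = 0: r = r^2 mod 23 = 2^2 = 4
  -> s = B^a = 4

Answer: 16 12 4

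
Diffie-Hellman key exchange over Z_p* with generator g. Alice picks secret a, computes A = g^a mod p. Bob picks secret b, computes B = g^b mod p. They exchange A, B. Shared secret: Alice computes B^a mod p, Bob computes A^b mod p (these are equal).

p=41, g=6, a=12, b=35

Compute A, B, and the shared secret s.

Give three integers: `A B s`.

A = 6^12 mod 41  (bits of 12 = 1100)
  bit 0 = 1: r = r^2 * 6 mod 41 = 1^2 * 6 = 1*6 = 6
  bit 1 = 1: r = r^2 * 6 mod 41 = 6^2 * 6 = 36*6 = 11
  bit 2 = 0: r = r^2 mod 41 = 11^2 = 39
  bit 3 = 0: r = r^2 mod 41 = 39^2 = 4
  -> A = 4
B = 6^35 mod 41  (bits of 35 = 100011)
  bit 0 = 1: r = r^2 * 6 mod 41 = 1^2 * 6 = 1*6 = 6
  bit 1 = 0: r = r^2 mod 41 = 6^2 = 36
  bit 2 = 0: r = r^2 mod 41 = 36^2 = 25
  bit 3 = 0: r = r^2 mod 41 = 25^2 = 10
  bit 4 = 1: r = r^2 * 6 mod 41 = 10^2 * 6 = 18*6 = 26
  bit 5 = 1: r = r^2 * 6 mod 41 = 26^2 * 6 = 20*6 = 38
  -> B = 38
s = B^a = 38^12 mod 41  (bits of 12 = 1100)
  bit 0 = 1: r = r^2 * 38 mod 41 = 1^2 * 38 = 1*38 = 38
  bit 1 = 1: r = r^2 * 38 mod 41 = 38^2 * 38 = 9*38 = 14
  bit 2 = 0: r = r^2 mod 41 = 14^2 = 32
  bit 3 = 0: r = r^2 mod 41 = 32^2 = 40
  -> s = B^a = 40

Answer: 4 38 40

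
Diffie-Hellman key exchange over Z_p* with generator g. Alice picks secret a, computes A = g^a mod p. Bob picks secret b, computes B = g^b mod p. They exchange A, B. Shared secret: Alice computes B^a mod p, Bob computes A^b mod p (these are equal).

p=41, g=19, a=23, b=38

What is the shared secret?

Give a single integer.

Answer: 2

Derivation:
A = 19^23 mod 41  (bits of 23 = 10111)
  bit 0 = 1: r = r^2 * 19 mod 41 = 1^2 * 19 = 1*19 = 19
  bit 1 = 0: r = r^2 mod 41 = 19^2 = 33
  bit 2 = 1: r = r^2 * 19 mod 41 = 33^2 * 19 = 23*19 = 27
  bit 3 = 1: r = r^2 * 19 mod 41 = 27^2 * 19 = 32*19 = 34
  bit 4 = 1: r = r^2 * 19 mod 41 = 34^2 * 19 = 8*19 = 29
  -> A = 29
B = 19^38 mod 41  (bits of 38 = 100110)
  bit 0 = 1: r = r^2 * 19 mod 41 = 1^2 * 19 = 1*19 = 19
  bit 1 = 0: r = r^2 mod 41 = 19^2 = 33
  bit 2 = 0: r = r^2 mod 41 = 33^2 = 23
  bit 3 = 1: r = r^2 * 19 mod 41 = 23^2 * 19 = 37*19 = 6
  bit 4 = 1: r = r^2 * 19 mod 41 = 6^2 * 19 = 36*19 = 28
  bit 5 = 0: r = r^2 mod 41 = 28^2 = 5
  -> B = 5
s = B^a = 5^23 mod 41  (bits of 23 = 10111)
  bit 0 = 1: r = r^2 * 5 mod 41 = 1^2 * 5 = 1*5 = 5
  bit 1 = 0: r = r^2 mod 41 = 5^2 = 25
  bit 2 = 1: r = r^2 * 5 mod 41 = 25^2 * 5 = 10*5 = 9
  bit 3 = 1: r = r^2 * 5 mod 41 = 9^2 * 5 = 40*5 = 36
  bit 4 = 1: r = r^2 * 5 mod 41 = 36^2 * 5 = 25*5 = 2
  -> s = B^a = 2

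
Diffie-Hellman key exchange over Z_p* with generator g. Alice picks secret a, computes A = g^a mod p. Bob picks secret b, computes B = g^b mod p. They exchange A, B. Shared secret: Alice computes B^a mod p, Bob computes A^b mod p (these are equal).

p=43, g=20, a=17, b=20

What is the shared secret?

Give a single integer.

Answer: 40

Derivation:
A = 20^17 mod 43  (bits of 17 = 10001)
  bit 0 = 1: r = r^2 * 20 mod 43 = 1^2 * 20 = 1*20 = 20
  bit 1 = 0: r = r^2 mod 43 = 20^2 = 13
  bit 2 = 0: r = r^2 mod 43 = 13^2 = 40
  bit 3 = 0: r = r^2 mod 43 = 40^2 = 9
  bit 4 = 1: r = r^2 * 20 mod 43 = 9^2 * 20 = 38*20 = 29
  -> A = 29
B = 20^20 mod 43  (bits of 20 = 10100)
  bit 0 = 1: r = r^2 * 20 mod 43 = 1^2 * 20 = 1*20 = 20
  bit 1 = 0: r = r^2 mod 43 = 20^2 = 13
  bit 2 = 1: r = r^2 * 20 mod 43 = 13^2 * 20 = 40*20 = 26
  bit 3 = 0: r = r^2 mod 43 = 26^2 = 31
  bit 4 = 0: r = r^2 mod 43 = 31^2 = 15
  -> B = 15
s = B^a = 15^17 mod 43  (bits of 17 = 10001)
  bit 0 = 1: r = r^2 * 15 mod 43 = 1^2 * 15 = 1*15 = 15
  bit 1 = 0: r = r^2 mod 43 = 15^2 = 10
  bit 2 = 0: r = r^2 mod 43 = 10^2 = 14
  bit 3 = 0: r = r^2 mod 43 = 14^2 = 24
  bit 4 = 1: r = r^2 * 15 mod 43 = 24^2 * 15 = 17*15 = 40
  -> s = B^a = 40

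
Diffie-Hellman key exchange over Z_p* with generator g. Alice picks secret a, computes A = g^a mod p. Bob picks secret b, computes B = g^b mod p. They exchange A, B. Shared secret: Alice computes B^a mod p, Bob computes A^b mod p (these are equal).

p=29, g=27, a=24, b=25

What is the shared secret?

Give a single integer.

Answer: 7

Derivation:
A = 27^24 mod 29  (bits of 24 = 11000)
  bit 0 = 1: r = r^2 * 27 mod 29 = 1^2 * 27 = 1*27 = 27
  bit 1 = 1: r = r^2 * 27 mod 29 = 27^2 * 27 = 4*27 = 21
  bit 2 = 0: r = r^2 mod 29 = 21^2 = 6
  bit 3 = 0: r = r^2 mod 29 = 6^2 = 7
  bit 4 = 0: r = r^2 mod 29 = 7^2 = 20
  -> A = 20
B = 27^25 mod 29  (bits of 25 = 11001)
  bit 0 = 1: r = r^2 * 27 mod 29 = 1^2 * 27 = 1*27 = 27
  bit 1 = 1: r = r^2 * 27 mod 29 = 27^2 * 27 = 4*27 = 21
  bit 2 = 0: r = r^2 mod 29 = 21^2 = 6
  bit 3 = 0: r = r^2 mod 29 = 6^2 = 7
  bit 4 = 1: r = r^2 * 27 mod 29 = 7^2 * 27 = 20*27 = 18
  -> B = 18
s = B^a = 18^24 mod 29  (bits of 24 = 11000)
  bit 0 = 1: r = r^2 * 18 mod 29 = 1^2 * 18 = 1*18 = 18
  bit 1 = 1: r = r^2 * 18 mod 29 = 18^2 * 18 = 5*18 = 3
  bit 2 = 0: r = r^2 mod 29 = 3^2 = 9
  bit 3 = 0: r = r^2 mod 29 = 9^2 = 23
  bit 4 = 0: r = r^2 mod 29 = 23^2 = 7
  -> s = B^a = 7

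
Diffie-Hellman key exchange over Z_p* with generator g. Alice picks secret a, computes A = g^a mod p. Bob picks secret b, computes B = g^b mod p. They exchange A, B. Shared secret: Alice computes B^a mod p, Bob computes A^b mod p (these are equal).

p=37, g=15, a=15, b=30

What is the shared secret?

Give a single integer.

Answer: 36

Derivation:
A = 15^15 mod 37  (bits of 15 = 1111)
  bit 0 = 1: r = r^2 * 15 mod 37 = 1^2 * 15 = 1*15 = 15
  bit 1 = 1: r = r^2 * 15 mod 37 = 15^2 * 15 = 3*15 = 8
  bit 2 = 1: r = r^2 * 15 mod 37 = 8^2 * 15 = 27*15 = 35
  bit 3 = 1: r = r^2 * 15 mod 37 = 35^2 * 15 = 4*15 = 23
  -> A = 23
B = 15^30 mod 37  (bits of 30 = 11110)
  bit 0 = 1: r = r^2 * 15 mod 37 = 1^2 * 15 = 1*15 = 15
  bit 1 = 1: r = r^2 * 15 mod 37 = 15^2 * 15 = 3*15 = 8
  bit 2 = 1: r = r^2 * 15 mod 37 = 8^2 * 15 = 27*15 = 35
  bit 3 = 1: r = r^2 * 15 mod 37 = 35^2 * 15 = 4*15 = 23
  bit 4 = 0: r = r^2 mod 37 = 23^2 = 11
  -> B = 11
s = B^a = 11^15 mod 37  (bits of 15 = 1111)
  bit 0 = 1: r = r^2 * 11 mod 37 = 1^2 * 11 = 1*11 = 11
  bit 1 = 1: r = r^2 * 11 mod 37 = 11^2 * 11 = 10*11 = 36
  bit 2 = 1: r = r^2 * 11 mod 37 = 36^2 * 11 = 1*11 = 11
  bit 3 = 1: r = r^2 * 11 mod 37 = 11^2 * 11 = 10*11 = 36
  -> s = B^a = 36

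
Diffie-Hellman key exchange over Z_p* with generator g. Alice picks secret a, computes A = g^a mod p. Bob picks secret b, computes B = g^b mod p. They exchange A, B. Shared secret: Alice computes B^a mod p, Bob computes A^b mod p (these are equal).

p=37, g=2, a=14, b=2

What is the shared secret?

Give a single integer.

Answer: 12

Derivation:
A = 2^14 mod 37  (bits of 14 = 1110)
  bit 0 = 1: r = r^2 * 2 mod 37 = 1^2 * 2 = 1*2 = 2
  bit 1 = 1: r = r^2 * 2 mod 37 = 2^2 * 2 = 4*2 = 8
  bit 2 = 1: r = r^2 * 2 mod 37 = 8^2 * 2 = 27*2 = 17
  bit 3 = 0: r = r^2 mod 37 = 17^2 = 30
  -> A = 30
B = 2^2 mod 37  (bits of 2 = 10)
  bit 0 = 1: r = r^2 * 2 mod 37 = 1^2 * 2 = 1*2 = 2
  bit 1 = 0: r = r^2 mod 37 = 2^2 = 4
  -> B = 4
s = B^a = 4^14 mod 37  (bits of 14 = 1110)
  bit 0 = 1: r = r^2 * 4 mod 37 = 1^2 * 4 = 1*4 = 4
  bit 1 = 1: r = r^2 * 4 mod 37 = 4^2 * 4 = 16*4 = 27
  bit 2 = 1: r = r^2 * 4 mod 37 = 27^2 * 4 = 26*4 = 30
  bit 3 = 0: r = r^2 mod 37 = 30^2 = 12
  -> s = B^a = 12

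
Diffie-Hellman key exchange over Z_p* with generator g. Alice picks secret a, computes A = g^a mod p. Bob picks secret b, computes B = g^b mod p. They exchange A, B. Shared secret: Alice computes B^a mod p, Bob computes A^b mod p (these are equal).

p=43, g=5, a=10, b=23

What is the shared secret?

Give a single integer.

A = 5^10 mod 43  (bits of 10 = 1010)
  bit 0 = 1: r = r^2 * 5 mod 43 = 1^2 * 5 = 1*5 = 5
  bit 1 = 0: r = r^2 mod 43 = 5^2 = 25
  bit 2 = 1: r = r^2 * 5 mod 43 = 25^2 * 5 = 23*5 = 29
  bit 3 = 0: r = r^2 mod 43 = 29^2 = 24
  -> A = 24
B = 5^23 mod 43  (bits of 23 = 10111)
  bit 0 = 1: r = r^2 * 5 mod 43 = 1^2 * 5 = 1*5 = 5
  bit 1 = 0: r = r^2 mod 43 = 5^2 = 25
  bit 2 = 1: r = r^2 * 5 mod 43 = 25^2 * 5 = 23*5 = 29
  bit 3 = 1: r = r^2 * 5 mod 43 = 29^2 * 5 = 24*5 = 34
  bit 4 = 1: r = r^2 * 5 mod 43 = 34^2 * 5 = 38*5 = 18
  -> B = 18
s = B^a = 18^10 mod 43  (bits of 10 = 1010)
  bit 0 = 1: r = r^2 * 18 mod 43 = 1^2 * 18 = 1*18 = 18
  bit 1 = 0: r = r^2 mod 43 = 18^2 = 23
  bit 2 = 1: r = r^2 * 18 mod 43 = 23^2 * 18 = 13*18 = 19
  bit 3 = 0: r = r^2 mod 43 = 19^2 = 17
  -> s = B^a = 17

Answer: 17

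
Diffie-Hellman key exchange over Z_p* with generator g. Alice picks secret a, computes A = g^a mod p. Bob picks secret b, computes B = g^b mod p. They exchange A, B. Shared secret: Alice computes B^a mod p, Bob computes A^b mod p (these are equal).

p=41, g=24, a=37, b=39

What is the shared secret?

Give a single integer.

Answer: 7

Derivation:
A = 24^37 mod 41  (bits of 37 = 100101)
  bit 0 = 1: r = r^2 * 24 mod 41 = 1^2 * 24 = 1*24 = 24
  bit 1 = 0: r = r^2 mod 41 = 24^2 = 2
  bit 2 = 0: r = r^2 mod 41 = 2^2 = 4
  bit 3 = 1: r = r^2 * 24 mod 41 = 4^2 * 24 = 16*24 = 15
  bit 4 = 0: r = r^2 mod 41 = 15^2 = 20
  bit 5 = 1: r = r^2 * 24 mod 41 = 20^2 * 24 = 31*24 = 6
  -> A = 6
B = 24^39 mod 41  (bits of 39 = 100111)
  bit 0 = 1: r = r^2 * 24 mod 41 = 1^2 * 24 = 1*24 = 24
  bit 1 = 0: r = r^2 mod 41 = 24^2 = 2
  bit 2 = 0: r = r^2 mod 41 = 2^2 = 4
  bit 3 = 1: r = r^2 * 24 mod 41 = 4^2 * 24 = 16*24 = 15
  bit 4 = 1: r = r^2 * 24 mod 41 = 15^2 * 24 = 20*24 = 29
  bit 5 = 1: r = r^2 * 24 mod 41 = 29^2 * 24 = 21*24 = 12
  -> B = 12
s = B^a = 12^37 mod 41  (bits of 37 = 100101)
  bit 0 = 1: r = r^2 * 12 mod 41 = 1^2 * 12 = 1*12 = 12
  bit 1 = 0: r = r^2 mod 41 = 12^2 = 21
  bit 2 = 0: r = r^2 mod 41 = 21^2 = 31
  bit 3 = 1: r = r^2 * 12 mod 41 = 31^2 * 12 = 18*12 = 11
  bit 4 = 0: r = r^2 mod 41 = 11^2 = 39
  bit 5 = 1: r = r^2 * 12 mod 41 = 39^2 * 12 = 4*12 = 7
  -> s = B^a = 7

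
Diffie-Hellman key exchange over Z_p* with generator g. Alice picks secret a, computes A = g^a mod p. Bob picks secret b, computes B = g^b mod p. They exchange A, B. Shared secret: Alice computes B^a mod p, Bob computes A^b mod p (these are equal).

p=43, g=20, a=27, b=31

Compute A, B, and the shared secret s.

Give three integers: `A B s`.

A = 20^27 mod 43  (bits of 27 = 11011)
  bit 0 = 1: r = r^2 * 20 mod 43 = 1^2 * 20 = 1*20 = 20
  bit 1 = 1: r = r^2 * 20 mod 43 = 20^2 * 20 = 13*20 = 2
  bit 2 = 0: r = r^2 mod 43 = 2^2 = 4
  bit 3 = 1: r = r^2 * 20 mod 43 = 4^2 * 20 = 16*20 = 19
  bit 4 = 1: r = r^2 * 20 mod 43 = 19^2 * 20 = 17*20 = 39
  -> A = 39
B = 20^31 mod 43  (bits of 31 = 11111)
  bit 0 = 1: r = r^2 * 20 mod 43 = 1^2 * 20 = 1*20 = 20
  bit 1 = 1: r = r^2 * 20 mod 43 = 20^2 * 20 = 13*20 = 2
  bit 2 = 1: r = r^2 * 20 mod 43 = 2^2 * 20 = 4*20 = 37
  bit 3 = 1: r = r^2 * 20 mod 43 = 37^2 * 20 = 36*20 = 32
  bit 4 = 1: r = r^2 * 20 mod 43 = 32^2 * 20 = 35*20 = 12
  -> B = 12
s = B^a = 12^27 mod 43  (bits of 27 = 11011)
  bit 0 = 1: r = r^2 * 12 mod 43 = 1^2 * 12 = 1*12 = 12
  bit 1 = 1: r = r^2 * 12 mod 43 = 12^2 * 12 = 15*12 = 8
  bit 2 = 0: r = r^2 mod 43 = 8^2 = 21
  bit 3 = 1: r = r^2 * 12 mod 43 = 21^2 * 12 = 11*12 = 3
  bit 4 = 1: r = r^2 * 12 mod 43 = 3^2 * 12 = 9*12 = 22
  -> s = B^a = 22

Answer: 39 12 22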